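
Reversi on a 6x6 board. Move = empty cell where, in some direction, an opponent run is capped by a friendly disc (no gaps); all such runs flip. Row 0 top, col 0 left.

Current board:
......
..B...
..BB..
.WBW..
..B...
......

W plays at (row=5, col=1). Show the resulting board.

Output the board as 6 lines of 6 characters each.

Answer: ......
..B...
..BB..
.WBW..
..W...
.W....

Derivation:
Place W at (5,1); scan 8 dirs for brackets.
Dir NW: first cell '.' (not opp) -> no flip
Dir N: first cell '.' (not opp) -> no flip
Dir NE: opp run (4,2) capped by W -> flip
Dir W: first cell '.' (not opp) -> no flip
Dir E: first cell '.' (not opp) -> no flip
Dir SW: edge -> no flip
Dir S: edge -> no flip
Dir SE: edge -> no flip
All flips: (4,2)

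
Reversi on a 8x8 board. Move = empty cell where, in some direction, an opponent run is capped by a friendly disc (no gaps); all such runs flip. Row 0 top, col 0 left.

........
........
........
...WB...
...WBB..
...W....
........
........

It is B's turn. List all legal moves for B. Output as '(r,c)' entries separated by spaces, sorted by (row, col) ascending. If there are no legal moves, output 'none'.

Answer: (2,2) (3,2) (4,2) (5,2) (6,2)

Derivation:
(2,2): flips 1 -> legal
(2,3): no bracket -> illegal
(2,4): no bracket -> illegal
(3,2): flips 1 -> legal
(4,2): flips 1 -> legal
(5,2): flips 1 -> legal
(5,4): no bracket -> illegal
(6,2): flips 1 -> legal
(6,3): no bracket -> illegal
(6,4): no bracket -> illegal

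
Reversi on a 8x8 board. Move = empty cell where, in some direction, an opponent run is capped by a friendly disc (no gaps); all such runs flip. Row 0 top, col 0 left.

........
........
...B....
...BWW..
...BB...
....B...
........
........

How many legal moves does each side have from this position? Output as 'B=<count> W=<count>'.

-- B to move --
(2,4): flips 1 -> legal
(2,5): flips 1 -> legal
(2,6): flips 1 -> legal
(3,6): flips 2 -> legal
(4,5): flips 1 -> legal
(4,6): no bracket -> illegal
B mobility = 5
-- W to move --
(1,2): flips 1 -> legal
(1,3): no bracket -> illegal
(1,4): no bracket -> illegal
(2,2): no bracket -> illegal
(2,4): no bracket -> illegal
(3,2): flips 1 -> legal
(4,2): no bracket -> illegal
(4,5): no bracket -> illegal
(5,2): flips 1 -> legal
(5,3): flips 1 -> legal
(5,5): no bracket -> illegal
(6,3): no bracket -> illegal
(6,4): flips 2 -> legal
(6,5): no bracket -> illegal
W mobility = 5

Answer: B=5 W=5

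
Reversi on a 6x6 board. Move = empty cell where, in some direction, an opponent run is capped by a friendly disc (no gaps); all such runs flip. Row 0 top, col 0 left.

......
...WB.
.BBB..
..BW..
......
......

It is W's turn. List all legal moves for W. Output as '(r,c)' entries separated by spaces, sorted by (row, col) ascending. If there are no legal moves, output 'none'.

(0,3): no bracket -> illegal
(0,4): no bracket -> illegal
(0,5): no bracket -> illegal
(1,0): no bracket -> illegal
(1,1): flips 1 -> legal
(1,2): no bracket -> illegal
(1,5): flips 1 -> legal
(2,0): no bracket -> illegal
(2,4): no bracket -> illegal
(2,5): no bracket -> illegal
(3,0): no bracket -> illegal
(3,1): flips 2 -> legal
(3,4): no bracket -> illegal
(4,1): no bracket -> illegal
(4,2): no bracket -> illegal
(4,3): no bracket -> illegal

Answer: (1,1) (1,5) (3,1)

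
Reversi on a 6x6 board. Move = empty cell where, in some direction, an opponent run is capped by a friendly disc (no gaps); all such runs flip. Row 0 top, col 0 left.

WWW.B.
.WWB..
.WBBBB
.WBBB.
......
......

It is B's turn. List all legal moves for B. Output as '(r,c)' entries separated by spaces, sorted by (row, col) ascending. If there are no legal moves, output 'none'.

(0,3): no bracket -> illegal
(1,0): flips 3 -> legal
(2,0): flips 1 -> legal
(3,0): flips 1 -> legal
(4,0): flips 1 -> legal
(4,1): no bracket -> illegal
(4,2): no bracket -> illegal

Answer: (1,0) (2,0) (3,0) (4,0)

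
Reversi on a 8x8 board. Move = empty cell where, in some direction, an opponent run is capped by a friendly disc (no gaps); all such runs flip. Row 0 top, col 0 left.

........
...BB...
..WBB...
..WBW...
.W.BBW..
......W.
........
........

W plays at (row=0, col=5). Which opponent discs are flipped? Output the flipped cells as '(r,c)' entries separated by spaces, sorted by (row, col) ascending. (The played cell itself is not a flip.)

Dir NW: edge -> no flip
Dir N: edge -> no flip
Dir NE: edge -> no flip
Dir W: first cell '.' (not opp) -> no flip
Dir E: first cell '.' (not opp) -> no flip
Dir SW: opp run (1,4) (2,3) capped by W -> flip
Dir S: first cell '.' (not opp) -> no flip
Dir SE: first cell '.' (not opp) -> no flip

Answer: (1,4) (2,3)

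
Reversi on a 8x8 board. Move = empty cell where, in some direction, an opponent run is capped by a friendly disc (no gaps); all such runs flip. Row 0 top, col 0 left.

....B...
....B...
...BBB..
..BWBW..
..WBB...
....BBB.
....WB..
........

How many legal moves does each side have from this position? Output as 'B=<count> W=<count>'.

Answer: B=11 W=8

Derivation:
-- B to move --
(2,2): flips 1 -> legal
(2,6): flips 1 -> legal
(3,1): no bracket -> illegal
(3,6): flips 1 -> legal
(4,1): flips 1 -> legal
(4,5): flips 1 -> legal
(4,6): flips 1 -> legal
(5,1): flips 2 -> legal
(5,2): flips 1 -> legal
(5,3): no bracket -> illegal
(6,3): flips 1 -> legal
(7,3): flips 1 -> legal
(7,4): flips 1 -> legal
(7,5): no bracket -> illegal
B mobility = 11
-- W to move --
(0,3): no bracket -> illegal
(0,5): no bracket -> illegal
(1,2): no bracket -> illegal
(1,3): flips 2 -> legal
(1,5): flips 2 -> legal
(1,6): no bracket -> illegal
(2,1): no bracket -> illegal
(2,2): flips 1 -> legal
(2,6): no bracket -> illegal
(3,1): flips 1 -> legal
(3,6): no bracket -> illegal
(4,1): no bracket -> illegal
(4,5): flips 2 -> legal
(4,6): flips 1 -> legal
(4,7): no bracket -> illegal
(5,2): no bracket -> illegal
(5,3): flips 2 -> legal
(5,7): no bracket -> illegal
(6,3): no bracket -> illegal
(6,6): flips 3 -> legal
(6,7): no bracket -> illegal
(7,4): no bracket -> illegal
(7,5): no bracket -> illegal
(7,6): no bracket -> illegal
W mobility = 8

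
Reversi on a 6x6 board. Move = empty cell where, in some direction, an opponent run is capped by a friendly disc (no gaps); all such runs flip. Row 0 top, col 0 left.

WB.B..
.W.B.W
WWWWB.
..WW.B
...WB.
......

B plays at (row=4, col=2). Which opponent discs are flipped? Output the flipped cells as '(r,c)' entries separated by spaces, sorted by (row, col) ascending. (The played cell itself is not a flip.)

Dir NW: first cell '.' (not opp) -> no flip
Dir N: opp run (3,2) (2,2), next='.' -> no flip
Dir NE: opp run (3,3) capped by B -> flip
Dir W: first cell '.' (not opp) -> no flip
Dir E: opp run (4,3) capped by B -> flip
Dir SW: first cell '.' (not opp) -> no flip
Dir S: first cell '.' (not opp) -> no flip
Dir SE: first cell '.' (not opp) -> no flip

Answer: (3,3) (4,3)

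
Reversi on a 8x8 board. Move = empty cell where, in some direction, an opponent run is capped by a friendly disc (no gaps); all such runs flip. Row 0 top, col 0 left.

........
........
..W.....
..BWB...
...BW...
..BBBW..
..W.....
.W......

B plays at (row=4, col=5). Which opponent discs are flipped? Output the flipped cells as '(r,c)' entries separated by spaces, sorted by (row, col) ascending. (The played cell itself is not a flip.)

Dir NW: first cell 'B' (not opp) -> no flip
Dir N: first cell '.' (not opp) -> no flip
Dir NE: first cell '.' (not opp) -> no flip
Dir W: opp run (4,4) capped by B -> flip
Dir E: first cell '.' (not opp) -> no flip
Dir SW: first cell 'B' (not opp) -> no flip
Dir S: opp run (5,5), next='.' -> no flip
Dir SE: first cell '.' (not opp) -> no flip

Answer: (4,4)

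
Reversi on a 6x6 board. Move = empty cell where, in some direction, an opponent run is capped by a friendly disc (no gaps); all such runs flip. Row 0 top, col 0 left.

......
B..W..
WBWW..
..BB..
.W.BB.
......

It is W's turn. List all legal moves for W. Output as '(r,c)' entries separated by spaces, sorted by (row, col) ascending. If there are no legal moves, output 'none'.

Answer: (0,0) (4,2) (5,3) (5,5)

Derivation:
(0,0): flips 1 -> legal
(0,1): no bracket -> illegal
(1,1): no bracket -> illegal
(1,2): no bracket -> illegal
(2,4): no bracket -> illegal
(3,0): no bracket -> illegal
(3,1): no bracket -> illegal
(3,4): no bracket -> illegal
(3,5): no bracket -> illegal
(4,2): flips 1 -> legal
(4,5): no bracket -> illegal
(5,2): no bracket -> illegal
(5,3): flips 2 -> legal
(5,4): no bracket -> illegal
(5,5): flips 2 -> legal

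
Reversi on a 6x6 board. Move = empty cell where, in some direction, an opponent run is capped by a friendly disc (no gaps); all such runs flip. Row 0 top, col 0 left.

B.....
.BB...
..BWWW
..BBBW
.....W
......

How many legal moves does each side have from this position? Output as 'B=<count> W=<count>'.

Answer: B=3 W=7

Derivation:
-- B to move --
(1,3): flips 1 -> legal
(1,4): flips 2 -> legal
(1,5): flips 1 -> legal
(4,4): no bracket -> illegal
(5,4): no bracket -> illegal
(5,5): no bracket -> illegal
B mobility = 3
-- W to move --
(0,1): flips 1 -> legal
(0,2): no bracket -> illegal
(0,3): no bracket -> illegal
(1,0): no bracket -> illegal
(1,3): no bracket -> illegal
(2,0): no bracket -> illegal
(2,1): flips 1 -> legal
(3,1): flips 3 -> legal
(4,1): flips 1 -> legal
(4,2): flips 1 -> legal
(4,3): flips 2 -> legal
(4,4): flips 1 -> legal
W mobility = 7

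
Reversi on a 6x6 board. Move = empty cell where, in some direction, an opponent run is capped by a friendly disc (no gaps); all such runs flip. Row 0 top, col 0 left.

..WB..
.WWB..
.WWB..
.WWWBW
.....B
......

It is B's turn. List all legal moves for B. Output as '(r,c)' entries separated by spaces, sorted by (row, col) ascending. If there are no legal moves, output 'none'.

(0,0): no bracket -> illegal
(0,1): flips 2 -> legal
(1,0): flips 2 -> legal
(2,0): flips 2 -> legal
(2,4): no bracket -> illegal
(2,5): flips 1 -> legal
(3,0): flips 5 -> legal
(4,0): flips 2 -> legal
(4,1): flips 1 -> legal
(4,2): no bracket -> illegal
(4,3): flips 1 -> legal
(4,4): no bracket -> illegal

Answer: (0,1) (1,0) (2,0) (2,5) (3,0) (4,0) (4,1) (4,3)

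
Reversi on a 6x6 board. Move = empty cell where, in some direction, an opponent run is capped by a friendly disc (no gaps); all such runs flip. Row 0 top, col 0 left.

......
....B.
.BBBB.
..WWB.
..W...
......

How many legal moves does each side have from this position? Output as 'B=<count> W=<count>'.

-- B to move --
(3,1): flips 2 -> legal
(4,1): flips 1 -> legal
(4,3): flips 2 -> legal
(4,4): flips 1 -> legal
(5,1): flips 2 -> legal
(5,2): flips 2 -> legal
(5,3): no bracket -> illegal
B mobility = 6
-- W to move --
(0,3): no bracket -> illegal
(0,4): no bracket -> illegal
(0,5): flips 2 -> legal
(1,0): flips 1 -> legal
(1,1): flips 1 -> legal
(1,2): flips 1 -> legal
(1,3): flips 1 -> legal
(1,5): flips 1 -> legal
(2,0): no bracket -> illegal
(2,5): no bracket -> illegal
(3,0): no bracket -> illegal
(3,1): no bracket -> illegal
(3,5): flips 1 -> legal
(4,3): no bracket -> illegal
(4,4): no bracket -> illegal
(4,5): no bracket -> illegal
W mobility = 7

Answer: B=6 W=7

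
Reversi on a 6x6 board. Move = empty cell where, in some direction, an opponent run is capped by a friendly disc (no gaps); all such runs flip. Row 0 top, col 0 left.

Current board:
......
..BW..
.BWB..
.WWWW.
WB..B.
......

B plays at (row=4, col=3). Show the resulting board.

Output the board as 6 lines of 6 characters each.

Place B at (4,3); scan 8 dirs for brackets.
Dir NW: opp run (3,2) capped by B -> flip
Dir N: opp run (3,3) capped by B -> flip
Dir NE: opp run (3,4), next='.' -> no flip
Dir W: first cell '.' (not opp) -> no flip
Dir E: first cell 'B' (not opp) -> no flip
Dir SW: first cell '.' (not opp) -> no flip
Dir S: first cell '.' (not opp) -> no flip
Dir SE: first cell '.' (not opp) -> no flip
All flips: (3,2) (3,3)

Answer: ......
..BW..
.BWB..
.WBBW.
WB.BB.
......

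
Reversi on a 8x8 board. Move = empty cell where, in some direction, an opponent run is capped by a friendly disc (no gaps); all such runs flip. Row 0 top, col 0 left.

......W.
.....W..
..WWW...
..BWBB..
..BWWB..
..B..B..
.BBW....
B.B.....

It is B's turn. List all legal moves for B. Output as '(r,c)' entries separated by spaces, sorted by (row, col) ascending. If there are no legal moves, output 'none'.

Answer: (1,1) (1,2) (1,3) (1,4) (5,3) (5,4) (6,4) (7,4)

Derivation:
(0,4): no bracket -> illegal
(0,5): no bracket -> illegal
(0,7): no bracket -> illegal
(1,1): flips 3 -> legal
(1,2): flips 2 -> legal
(1,3): flips 1 -> legal
(1,4): flips 2 -> legal
(1,6): no bracket -> illegal
(1,7): no bracket -> illegal
(2,1): no bracket -> illegal
(2,5): no bracket -> illegal
(2,6): no bracket -> illegal
(3,1): no bracket -> illegal
(5,3): flips 1 -> legal
(5,4): flips 3 -> legal
(6,4): flips 1 -> legal
(7,3): no bracket -> illegal
(7,4): flips 1 -> legal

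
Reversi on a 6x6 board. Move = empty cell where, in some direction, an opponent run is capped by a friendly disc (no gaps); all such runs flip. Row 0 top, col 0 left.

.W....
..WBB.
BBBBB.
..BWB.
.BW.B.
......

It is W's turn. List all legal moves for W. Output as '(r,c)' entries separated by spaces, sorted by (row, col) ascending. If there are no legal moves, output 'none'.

Answer: (0,3) (1,1) (1,5) (3,0) (3,1) (3,5) (4,0) (4,5) (5,5)

Derivation:
(0,2): no bracket -> illegal
(0,3): flips 2 -> legal
(0,4): no bracket -> illegal
(0,5): no bracket -> illegal
(1,0): no bracket -> illegal
(1,1): flips 1 -> legal
(1,5): flips 3 -> legal
(2,5): no bracket -> illegal
(3,0): flips 1 -> legal
(3,1): flips 1 -> legal
(3,5): flips 1 -> legal
(4,0): flips 1 -> legal
(4,3): no bracket -> illegal
(4,5): flips 2 -> legal
(5,0): no bracket -> illegal
(5,1): no bracket -> illegal
(5,2): no bracket -> illegal
(5,3): no bracket -> illegal
(5,4): no bracket -> illegal
(5,5): flips 1 -> legal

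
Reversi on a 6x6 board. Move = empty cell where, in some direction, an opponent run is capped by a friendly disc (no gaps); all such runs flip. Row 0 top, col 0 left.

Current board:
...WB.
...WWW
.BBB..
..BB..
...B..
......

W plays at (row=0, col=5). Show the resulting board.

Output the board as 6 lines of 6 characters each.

Answer: ...WWW
...WWW
.BBB..
..BB..
...B..
......

Derivation:
Place W at (0,5); scan 8 dirs for brackets.
Dir NW: edge -> no flip
Dir N: edge -> no flip
Dir NE: edge -> no flip
Dir W: opp run (0,4) capped by W -> flip
Dir E: edge -> no flip
Dir SW: first cell 'W' (not opp) -> no flip
Dir S: first cell 'W' (not opp) -> no flip
Dir SE: edge -> no flip
All flips: (0,4)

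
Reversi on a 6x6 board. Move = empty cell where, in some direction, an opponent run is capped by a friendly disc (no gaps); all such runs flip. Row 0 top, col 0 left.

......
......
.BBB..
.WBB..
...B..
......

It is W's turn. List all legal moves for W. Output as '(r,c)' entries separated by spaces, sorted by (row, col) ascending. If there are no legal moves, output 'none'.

(1,0): no bracket -> illegal
(1,1): flips 1 -> legal
(1,2): no bracket -> illegal
(1,3): flips 1 -> legal
(1,4): no bracket -> illegal
(2,0): no bracket -> illegal
(2,4): no bracket -> illegal
(3,0): no bracket -> illegal
(3,4): flips 2 -> legal
(4,1): no bracket -> illegal
(4,2): no bracket -> illegal
(4,4): no bracket -> illegal
(5,2): no bracket -> illegal
(5,3): no bracket -> illegal
(5,4): no bracket -> illegal

Answer: (1,1) (1,3) (3,4)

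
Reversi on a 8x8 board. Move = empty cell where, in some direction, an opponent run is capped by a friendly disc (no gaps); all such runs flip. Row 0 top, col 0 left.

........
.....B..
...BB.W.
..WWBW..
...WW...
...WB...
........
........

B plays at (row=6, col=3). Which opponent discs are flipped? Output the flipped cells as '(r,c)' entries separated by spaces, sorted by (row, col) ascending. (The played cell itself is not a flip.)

Answer: (3,3) (4,3) (5,3)

Derivation:
Dir NW: first cell '.' (not opp) -> no flip
Dir N: opp run (5,3) (4,3) (3,3) capped by B -> flip
Dir NE: first cell 'B' (not opp) -> no flip
Dir W: first cell '.' (not opp) -> no flip
Dir E: first cell '.' (not opp) -> no flip
Dir SW: first cell '.' (not opp) -> no flip
Dir S: first cell '.' (not opp) -> no flip
Dir SE: first cell '.' (not opp) -> no flip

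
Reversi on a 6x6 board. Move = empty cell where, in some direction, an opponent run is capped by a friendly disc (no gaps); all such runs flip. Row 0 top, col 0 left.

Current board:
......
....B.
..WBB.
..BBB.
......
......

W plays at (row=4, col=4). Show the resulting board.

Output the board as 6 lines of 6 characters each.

Answer: ......
....B.
..WBB.
..BWB.
....W.
......

Derivation:
Place W at (4,4); scan 8 dirs for brackets.
Dir NW: opp run (3,3) capped by W -> flip
Dir N: opp run (3,4) (2,4) (1,4), next='.' -> no flip
Dir NE: first cell '.' (not opp) -> no flip
Dir W: first cell '.' (not opp) -> no flip
Dir E: first cell '.' (not opp) -> no flip
Dir SW: first cell '.' (not opp) -> no flip
Dir S: first cell '.' (not opp) -> no flip
Dir SE: first cell '.' (not opp) -> no flip
All flips: (3,3)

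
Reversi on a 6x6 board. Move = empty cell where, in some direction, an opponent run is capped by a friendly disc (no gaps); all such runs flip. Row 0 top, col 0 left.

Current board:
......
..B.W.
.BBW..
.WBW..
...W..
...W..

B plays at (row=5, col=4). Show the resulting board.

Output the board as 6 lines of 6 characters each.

Answer: ......
..B.W.
.BBW..
.WBW..
...B..
...WB.

Derivation:
Place B at (5,4); scan 8 dirs for brackets.
Dir NW: opp run (4,3) capped by B -> flip
Dir N: first cell '.' (not opp) -> no flip
Dir NE: first cell '.' (not opp) -> no flip
Dir W: opp run (5,3), next='.' -> no flip
Dir E: first cell '.' (not opp) -> no flip
Dir SW: edge -> no flip
Dir S: edge -> no flip
Dir SE: edge -> no flip
All flips: (4,3)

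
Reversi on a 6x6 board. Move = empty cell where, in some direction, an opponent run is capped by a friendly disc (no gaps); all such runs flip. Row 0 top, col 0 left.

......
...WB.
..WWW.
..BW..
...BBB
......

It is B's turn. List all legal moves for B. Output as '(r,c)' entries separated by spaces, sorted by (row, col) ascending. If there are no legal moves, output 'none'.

(0,2): no bracket -> illegal
(0,3): flips 3 -> legal
(0,4): no bracket -> illegal
(1,1): flips 2 -> legal
(1,2): flips 2 -> legal
(1,5): no bracket -> illegal
(2,1): no bracket -> illegal
(2,5): no bracket -> illegal
(3,1): no bracket -> illegal
(3,4): flips 2 -> legal
(3,5): no bracket -> illegal
(4,2): no bracket -> illegal

Answer: (0,3) (1,1) (1,2) (3,4)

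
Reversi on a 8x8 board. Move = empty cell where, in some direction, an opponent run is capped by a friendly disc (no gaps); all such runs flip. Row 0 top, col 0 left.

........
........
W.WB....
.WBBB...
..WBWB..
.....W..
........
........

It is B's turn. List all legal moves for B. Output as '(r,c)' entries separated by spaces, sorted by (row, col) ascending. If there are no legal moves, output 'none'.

(1,0): no bracket -> illegal
(1,1): flips 1 -> legal
(1,2): flips 1 -> legal
(1,3): no bracket -> illegal
(2,1): flips 1 -> legal
(3,0): flips 1 -> legal
(3,5): no bracket -> illegal
(4,0): no bracket -> illegal
(4,1): flips 1 -> legal
(4,6): no bracket -> illegal
(5,1): flips 1 -> legal
(5,2): flips 1 -> legal
(5,3): no bracket -> illegal
(5,4): flips 1 -> legal
(5,6): no bracket -> illegal
(6,4): no bracket -> illegal
(6,5): flips 1 -> legal
(6,6): flips 2 -> legal

Answer: (1,1) (1,2) (2,1) (3,0) (4,1) (5,1) (5,2) (5,4) (6,5) (6,6)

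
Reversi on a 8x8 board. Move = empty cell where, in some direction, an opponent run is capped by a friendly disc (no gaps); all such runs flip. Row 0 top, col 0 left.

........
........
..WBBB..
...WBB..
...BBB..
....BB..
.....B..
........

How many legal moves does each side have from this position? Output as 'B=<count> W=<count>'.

-- B to move --
(1,1): flips 2 -> legal
(1,2): no bracket -> illegal
(1,3): no bracket -> illegal
(2,1): flips 1 -> legal
(3,1): no bracket -> illegal
(3,2): flips 1 -> legal
(4,2): flips 1 -> legal
B mobility = 4
-- W to move --
(1,2): no bracket -> illegal
(1,3): flips 1 -> legal
(1,4): no bracket -> illegal
(1,5): flips 1 -> legal
(1,6): no bracket -> illegal
(2,6): flips 3 -> legal
(3,2): no bracket -> illegal
(3,6): flips 2 -> legal
(4,2): no bracket -> illegal
(4,6): no bracket -> illegal
(5,2): no bracket -> illegal
(5,3): flips 1 -> legal
(5,6): no bracket -> illegal
(6,3): no bracket -> illegal
(6,4): no bracket -> illegal
(6,6): flips 2 -> legal
(7,4): no bracket -> illegal
(7,5): no bracket -> illegal
(7,6): no bracket -> illegal
W mobility = 6

Answer: B=4 W=6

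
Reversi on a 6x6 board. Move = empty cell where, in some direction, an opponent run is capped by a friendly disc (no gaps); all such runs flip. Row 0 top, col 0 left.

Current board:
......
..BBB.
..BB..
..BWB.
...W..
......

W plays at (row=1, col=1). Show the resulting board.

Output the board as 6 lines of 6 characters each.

Answer: ......
.WBBB.
..WB..
..BWB.
...W..
......

Derivation:
Place W at (1,1); scan 8 dirs for brackets.
Dir NW: first cell '.' (not opp) -> no flip
Dir N: first cell '.' (not opp) -> no flip
Dir NE: first cell '.' (not opp) -> no flip
Dir W: first cell '.' (not opp) -> no flip
Dir E: opp run (1,2) (1,3) (1,4), next='.' -> no flip
Dir SW: first cell '.' (not opp) -> no flip
Dir S: first cell '.' (not opp) -> no flip
Dir SE: opp run (2,2) capped by W -> flip
All flips: (2,2)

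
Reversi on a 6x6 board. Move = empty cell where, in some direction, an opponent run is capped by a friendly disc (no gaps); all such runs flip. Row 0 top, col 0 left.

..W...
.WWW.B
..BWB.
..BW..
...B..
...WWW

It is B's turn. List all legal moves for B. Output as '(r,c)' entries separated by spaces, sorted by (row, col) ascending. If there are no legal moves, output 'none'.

Answer: (0,0) (0,3) (0,4) (1,4) (3,4) (4,2) (4,4)

Derivation:
(0,0): flips 1 -> legal
(0,1): no bracket -> illegal
(0,3): flips 3 -> legal
(0,4): flips 1 -> legal
(1,0): no bracket -> illegal
(1,4): flips 1 -> legal
(2,0): no bracket -> illegal
(2,1): no bracket -> illegal
(3,4): flips 1 -> legal
(4,2): flips 1 -> legal
(4,4): flips 1 -> legal
(4,5): no bracket -> illegal
(5,2): no bracket -> illegal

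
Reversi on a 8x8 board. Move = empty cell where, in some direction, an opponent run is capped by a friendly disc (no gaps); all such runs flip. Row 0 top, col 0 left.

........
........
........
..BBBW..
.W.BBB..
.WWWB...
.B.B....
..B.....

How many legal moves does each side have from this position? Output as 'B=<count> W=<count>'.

-- B to move --
(2,4): no bracket -> illegal
(2,5): flips 1 -> legal
(2,6): flips 1 -> legal
(3,0): flips 2 -> legal
(3,1): flips 2 -> legal
(3,6): flips 1 -> legal
(4,0): no bracket -> illegal
(4,2): no bracket -> illegal
(4,6): no bracket -> illegal
(5,0): flips 4 -> legal
(6,0): no bracket -> illegal
(6,2): flips 1 -> legal
(6,4): no bracket -> illegal
B mobility = 7
-- W to move --
(2,1): no bracket -> illegal
(2,2): no bracket -> illegal
(2,3): flips 3 -> legal
(2,4): no bracket -> illegal
(2,5): flips 2 -> legal
(3,1): flips 3 -> legal
(3,6): no bracket -> illegal
(4,2): no bracket -> illegal
(4,6): no bracket -> illegal
(5,0): no bracket -> illegal
(5,5): flips 2 -> legal
(5,6): no bracket -> illegal
(6,0): no bracket -> illegal
(6,2): no bracket -> illegal
(6,4): no bracket -> illegal
(6,5): no bracket -> illegal
(7,0): flips 1 -> legal
(7,1): flips 1 -> legal
(7,3): flips 1 -> legal
(7,4): flips 1 -> legal
W mobility = 8

Answer: B=7 W=8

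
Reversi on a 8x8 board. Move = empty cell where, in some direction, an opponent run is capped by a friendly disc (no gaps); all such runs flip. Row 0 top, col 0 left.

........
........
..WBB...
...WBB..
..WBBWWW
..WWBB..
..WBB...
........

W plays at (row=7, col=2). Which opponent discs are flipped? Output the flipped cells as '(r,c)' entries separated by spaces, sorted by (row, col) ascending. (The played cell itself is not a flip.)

Answer: (5,4) (6,3)

Derivation:
Dir NW: first cell '.' (not opp) -> no flip
Dir N: first cell 'W' (not opp) -> no flip
Dir NE: opp run (6,3) (5,4) capped by W -> flip
Dir W: first cell '.' (not opp) -> no flip
Dir E: first cell '.' (not opp) -> no flip
Dir SW: edge -> no flip
Dir S: edge -> no flip
Dir SE: edge -> no flip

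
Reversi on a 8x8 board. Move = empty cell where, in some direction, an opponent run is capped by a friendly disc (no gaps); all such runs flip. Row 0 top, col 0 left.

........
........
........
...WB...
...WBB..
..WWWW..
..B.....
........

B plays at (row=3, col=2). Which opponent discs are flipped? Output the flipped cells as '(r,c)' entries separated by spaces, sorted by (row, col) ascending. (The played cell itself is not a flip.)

Answer: (3,3)

Derivation:
Dir NW: first cell '.' (not opp) -> no flip
Dir N: first cell '.' (not opp) -> no flip
Dir NE: first cell '.' (not opp) -> no flip
Dir W: first cell '.' (not opp) -> no flip
Dir E: opp run (3,3) capped by B -> flip
Dir SW: first cell '.' (not opp) -> no flip
Dir S: first cell '.' (not opp) -> no flip
Dir SE: opp run (4,3) (5,4), next='.' -> no flip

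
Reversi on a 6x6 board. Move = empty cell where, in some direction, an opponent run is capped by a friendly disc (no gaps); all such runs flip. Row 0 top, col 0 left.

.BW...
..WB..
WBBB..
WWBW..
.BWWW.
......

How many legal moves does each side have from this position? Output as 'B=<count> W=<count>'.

Answer: B=9 W=11

Derivation:
-- B to move --
(0,3): flips 2 -> legal
(1,0): no bracket -> illegal
(1,1): flips 1 -> legal
(2,4): no bracket -> illegal
(3,4): flips 1 -> legal
(3,5): no bracket -> illegal
(4,0): flips 1 -> legal
(4,5): flips 3 -> legal
(5,1): no bracket -> illegal
(5,2): flips 1 -> legal
(5,3): flips 2 -> legal
(5,4): flips 1 -> legal
(5,5): flips 2 -> legal
B mobility = 9
-- W to move --
(0,0): flips 1 -> legal
(0,3): flips 2 -> legal
(0,4): flips 2 -> legal
(1,0): flips 2 -> legal
(1,1): flips 2 -> legal
(1,4): flips 1 -> legal
(2,4): flips 4 -> legal
(3,4): flips 1 -> legal
(4,0): flips 1 -> legal
(5,0): no bracket -> illegal
(5,1): flips 1 -> legal
(5,2): flips 1 -> legal
W mobility = 11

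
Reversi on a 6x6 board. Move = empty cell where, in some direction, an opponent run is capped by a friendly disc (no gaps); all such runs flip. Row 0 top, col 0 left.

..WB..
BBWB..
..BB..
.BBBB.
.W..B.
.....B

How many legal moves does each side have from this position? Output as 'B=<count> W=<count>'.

Answer: B=4 W=7

Derivation:
-- B to move --
(0,1): flips 2 -> legal
(2,1): flips 1 -> legal
(3,0): no bracket -> illegal
(4,0): no bracket -> illegal
(4,2): no bracket -> illegal
(5,0): flips 1 -> legal
(5,1): flips 1 -> legal
(5,2): no bracket -> illegal
B mobility = 4
-- W to move --
(0,0): no bracket -> illegal
(0,1): no bracket -> illegal
(0,4): flips 1 -> legal
(1,4): flips 3 -> legal
(2,0): flips 1 -> legal
(2,1): flips 1 -> legal
(2,4): flips 1 -> legal
(2,5): no bracket -> illegal
(3,0): no bracket -> illegal
(3,5): no bracket -> illegal
(4,0): no bracket -> illegal
(4,2): flips 2 -> legal
(4,3): no bracket -> illegal
(4,5): flips 2 -> legal
(5,3): no bracket -> illegal
(5,4): no bracket -> illegal
W mobility = 7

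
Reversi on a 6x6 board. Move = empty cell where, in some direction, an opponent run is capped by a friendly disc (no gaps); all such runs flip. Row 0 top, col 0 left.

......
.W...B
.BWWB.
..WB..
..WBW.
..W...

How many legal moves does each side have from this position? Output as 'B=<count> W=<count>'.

-- B to move --
(0,0): flips 2 -> legal
(0,1): flips 1 -> legal
(0,2): no bracket -> illegal
(1,0): no bracket -> illegal
(1,2): no bracket -> illegal
(1,3): flips 1 -> legal
(1,4): no bracket -> illegal
(2,0): no bracket -> illegal
(3,1): flips 1 -> legal
(3,4): no bracket -> illegal
(3,5): no bracket -> illegal
(4,1): flips 1 -> legal
(4,5): flips 1 -> legal
(5,1): flips 1 -> legal
(5,3): no bracket -> illegal
(5,4): no bracket -> illegal
(5,5): flips 1 -> legal
B mobility = 8
-- W to move --
(0,4): no bracket -> illegal
(0,5): no bracket -> illegal
(1,0): flips 1 -> legal
(1,2): no bracket -> illegal
(1,3): no bracket -> illegal
(1,4): no bracket -> illegal
(2,0): flips 1 -> legal
(2,5): flips 1 -> legal
(3,0): no bracket -> illegal
(3,1): flips 1 -> legal
(3,4): flips 2 -> legal
(3,5): no bracket -> illegal
(5,3): flips 2 -> legal
(5,4): flips 1 -> legal
W mobility = 7

Answer: B=8 W=7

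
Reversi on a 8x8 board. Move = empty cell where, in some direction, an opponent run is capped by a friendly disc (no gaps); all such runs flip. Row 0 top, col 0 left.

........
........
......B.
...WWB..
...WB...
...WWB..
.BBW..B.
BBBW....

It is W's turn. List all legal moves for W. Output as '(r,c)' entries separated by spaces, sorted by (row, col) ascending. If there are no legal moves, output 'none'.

(1,5): no bracket -> illegal
(1,6): no bracket -> illegal
(1,7): flips 3 -> legal
(2,4): no bracket -> illegal
(2,5): no bracket -> illegal
(2,7): no bracket -> illegal
(3,6): flips 1 -> legal
(3,7): no bracket -> illegal
(4,5): flips 1 -> legal
(4,6): no bracket -> illegal
(5,0): no bracket -> illegal
(5,1): flips 1 -> legal
(5,2): no bracket -> illegal
(5,6): flips 1 -> legal
(5,7): no bracket -> illegal
(6,0): flips 2 -> legal
(6,4): no bracket -> illegal
(6,5): no bracket -> illegal
(6,7): no bracket -> illegal
(7,5): no bracket -> illegal
(7,6): no bracket -> illegal
(7,7): flips 3 -> legal

Answer: (1,7) (3,6) (4,5) (5,1) (5,6) (6,0) (7,7)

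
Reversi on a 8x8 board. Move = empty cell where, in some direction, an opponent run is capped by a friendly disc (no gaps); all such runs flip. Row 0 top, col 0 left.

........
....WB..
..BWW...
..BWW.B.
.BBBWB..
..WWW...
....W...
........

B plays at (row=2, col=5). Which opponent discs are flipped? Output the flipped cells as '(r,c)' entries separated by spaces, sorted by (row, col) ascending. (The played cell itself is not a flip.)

Answer: (2,3) (2,4) (3,4)

Derivation:
Dir NW: opp run (1,4), next='.' -> no flip
Dir N: first cell 'B' (not opp) -> no flip
Dir NE: first cell '.' (not opp) -> no flip
Dir W: opp run (2,4) (2,3) capped by B -> flip
Dir E: first cell '.' (not opp) -> no flip
Dir SW: opp run (3,4) capped by B -> flip
Dir S: first cell '.' (not opp) -> no flip
Dir SE: first cell 'B' (not opp) -> no flip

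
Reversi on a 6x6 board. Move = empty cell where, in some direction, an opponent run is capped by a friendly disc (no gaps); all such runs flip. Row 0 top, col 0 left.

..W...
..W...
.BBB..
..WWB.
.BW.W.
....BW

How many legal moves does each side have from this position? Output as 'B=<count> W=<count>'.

-- B to move --
(0,1): flips 1 -> legal
(0,3): flips 1 -> legal
(1,1): no bracket -> illegal
(1,3): no bracket -> illegal
(2,4): no bracket -> illegal
(3,1): flips 2 -> legal
(3,5): no bracket -> illegal
(4,3): flips 3 -> legal
(4,5): no bracket -> illegal
(5,1): no bracket -> illegal
(5,2): flips 2 -> legal
(5,3): no bracket -> illegal
B mobility = 5
-- W to move --
(1,0): flips 1 -> legal
(1,1): flips 1 -> legal
(1,3): flips 1 -> legal
(1,4): flips 1 -> legal
(2,0): no bracket -> illegal
(2,4): flips 1 -> legal
(2,5): no bracket -> illegal
(3,0): flips 1 -> legal
(3,1): no bracket -> illegal
(3,5): flips 1 -> legal
(4,0): flips 1 -> legal
(4,3): no bracket -> illegal
(4,5): flips 2 -> legal
(5,0): flips 1 -> legal
(5,1): no bracket -> illegal
(5,2): no bracket -> illegal
(5,3): flips 1 -> legal
W mobility = 11

Answer: B=5 W=11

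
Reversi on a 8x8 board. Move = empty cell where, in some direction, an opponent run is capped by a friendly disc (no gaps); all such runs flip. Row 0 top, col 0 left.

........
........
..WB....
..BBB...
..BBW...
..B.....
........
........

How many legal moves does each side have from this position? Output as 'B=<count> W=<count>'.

Answer: B=6 W=3

Derivation:
-- B to move --
(1,1): flips 1 -> legal
(1,2): flips 1 -> legal
(1,3): no bracket -> illegal
(2,1): flips 1 -> legal
(3,1): no bracket -> illegal
(3,5): no bracket -> illegal
(4,5): flips 1 -> legal
(5,3): no bracket -> illegal
(5,4): flips 1 -> legal
(5,5): flips 1 -> legal
B mobility = 6
-- W to move --
(1,2): no bracket -> illegal
(1,3): no bracket -> illegal
(1,4): no bracket -> illegal
(2,1): no bracket -> illegal
(2,4): flips 2 -> legal
(2,5): no bracket -> illegal
(3,1): no bracket -> illegal
(3,5): no bracket -> illegal
(4,1): flips 2 -> legal
(4,5): no bracket -> illegal
(5,1): no bracket -> illegal
(5,3): no bracket -> illegal
(5,4): no bracket -> illegal
(6,1): no bracket -> illegal
(6,2): flips 3 -> legal
(6,3): no bracket -> illegal
W mobility = 3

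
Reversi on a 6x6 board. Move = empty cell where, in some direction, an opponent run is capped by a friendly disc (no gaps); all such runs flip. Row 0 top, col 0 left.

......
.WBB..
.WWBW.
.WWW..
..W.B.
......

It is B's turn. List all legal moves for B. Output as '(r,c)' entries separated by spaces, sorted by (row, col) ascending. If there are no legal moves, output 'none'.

Answer: (0,0) (1,0) (2,0) (2,5) (3,0) (3,5) (4,0) (4,1) (4,3) (5,2)

Derivation:
(0,0): flips 3 -> legal
(0,1): no bracket -> illegal
(0,2): no bracket -> illegal
(1,0): flips 1 -> legal
(1,4): no bracket -> illegal
(1,5): no bracket -> illegal
(2,0): flips 2 -> legal
(2,5): flips 1 -> legal
(3,0): flips 1 -> legal
(3,4): no bracket -> illegal
(3,5): flips 1 -> legal
(4,0): flips 2 -> legal
(4,1): flips 1 -> legal
(4,3): flips 1 -> legal
(5,1): no bracket -> illegal
(5,2): flips 3 -> legal
(5,3): no bracket -> illegal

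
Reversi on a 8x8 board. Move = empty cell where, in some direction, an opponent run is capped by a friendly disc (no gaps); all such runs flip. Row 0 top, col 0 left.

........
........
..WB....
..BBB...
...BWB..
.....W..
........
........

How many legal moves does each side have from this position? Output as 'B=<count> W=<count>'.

Answer: B=6 W=4

Derivation:
-- B to move --
(1,1): flips 1 -> legal
(1,2): flips 1 -> legal
(1,3): no bracket -> illegal
(2,1): flips 1 -> legal
(3,1): no bracket -> illegal
(3,5): no bracket -> illegal
(4,6): no bracket -> illegal
(5,3): no bracket -> illegal
(5,4): flips 1 -> legal
(5,6): no bracket -> illegal
(6,4): no bracket -> illegal
(6,5): flips 1 -> legal
(6,6): flips 2 -> legal
B mobility = 6
-- W to move --
(1,2): no bracket -> illegal
(1,3): no bracket -> illegal
(1,4): no bracket -> illegal
(2,1): no bracket -> illegal
(2,4): flips 2 -> legal
(2,5): no bracket -> illegal
(3,1): no bracket -> illegal
(3,5): flips 1 -> legal
(3,6): no bracket -> illegal
(4,1): no bracket -> illegal
(4,2): flips 2 -> legal
(4,6): flips 1 -> legal
(5,2): no bracket -> illegal
(5,3): no bracket -> illegal
(5,4): no bracket -> illegal
(5,6): no bracket -> illegal
W mobility = 4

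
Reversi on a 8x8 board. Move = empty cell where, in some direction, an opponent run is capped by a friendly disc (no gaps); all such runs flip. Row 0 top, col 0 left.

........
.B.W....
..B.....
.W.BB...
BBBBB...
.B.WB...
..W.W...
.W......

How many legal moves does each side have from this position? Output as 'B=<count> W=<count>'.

Answer: B=8 W=5

Derivation:
-- B to move --
(0,2): no bracket -> illegal
(0,3): no bracket -> illegal
(0,4): flips 1 -> legal
(1,2): no bracket -> illegal
(1,4): no bracket -> illegal
(2,0): flips 1 -> legal
(2,1): flips 1 -> legal
(2,3): no bracket -> illegal
(2,4): no bracket -> illegal
(3,0): no bracket -> illegal
(3,2): no bracket -> illegal
(5,2): flips 1 -> legal
(5,5): no bracket -> illegal
(6,0): no bracket -> illegal
(6,1): no bracket -> illegal
(6,3): flips 1 -> legal
(6,5): no bracket -> illegal
(7,0): no bracket -> illegal
(7,2): no bracket -> illegal
(7,3): flips 1 -> legal
(7,4): flips 1 -> legal
(7,5): flips 2 -> legal
B mobility = 8
-- W to move --
(0,0): no bracket -> illegal
(0,1): no bracket -> illegal
(0,2): no bracket -> illegal
(1,0): no bracket -> illegal
(1,2): no bracket -> illegal
(2,0): no bracket -> illegal
(2,1): no bracket -> illegal
(2,3): flips 2 -> legal
(2,4): flips 3 -> legal
(2,5): no bracket -> illegal
(3,0): no bracket -> illegal
(3,2): no bracket -> illegal
(3,5): flips 1 -> legal
(4,5): no bracket -> illegal
(5,0): no bracket -> illegal
(5,2): no bracket -> illegal
(5,5): flips 1 -> legal
(6,0): no bracket -> illegal
(6,1): flips 2 -> legal
(6,3): no bracket -> illegal
(6,5): no bracket -> illegal
W mobility = 5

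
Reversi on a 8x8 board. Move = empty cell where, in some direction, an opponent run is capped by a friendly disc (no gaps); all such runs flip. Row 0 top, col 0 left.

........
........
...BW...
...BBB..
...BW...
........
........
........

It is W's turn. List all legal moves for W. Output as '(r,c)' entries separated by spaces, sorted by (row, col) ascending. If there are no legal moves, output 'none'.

(1,2): no bracket -> illegal
(1,3): no bracket -> illegal
(1,4): no bracket -> illegal
(2,2): flips 2 -> legal
(2,5): no bracket -> illegal
(2,6): flips 1 -> legal
(3,2): no bracket -> illegal
(3,6): no bracket -> illegal
(4,2): flips 2 -> legal
(4,5): no bracket -> illegal
(4,6): flips 1 -> legal
(5,2): no bracket -> illegal
(5,3): no bracket -> illegal
(5,4): no bracket -> illegal

Answer: (2,2) (2,6) (4,2) (4,6)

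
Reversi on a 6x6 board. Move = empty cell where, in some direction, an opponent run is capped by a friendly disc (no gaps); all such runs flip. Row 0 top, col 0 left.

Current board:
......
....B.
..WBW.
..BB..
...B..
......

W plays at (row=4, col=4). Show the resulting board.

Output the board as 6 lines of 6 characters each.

Place W at (4,4); scan 8 dirs for brackets.
Dir NW: opp run (3,3) capped by W -> flip
Dir N: first cell '.' (not opp) -> no flip
Dir NE: first cell '.' (not opp) -> no flip
Dir W: opp run (4,3), next='.' -> no flip
Dir E: first cell '.' (not opp) -> no flip
Dir SW: first cell '.' (not opp) -> no flip
Dir S: first cell '.' (not opp) -> no flip
Dir SE: first cell '.' (not opp) -> no flip
All flips: (3,3)

Answer: ......
....B.
..WBW.
..BW..
...BW.
......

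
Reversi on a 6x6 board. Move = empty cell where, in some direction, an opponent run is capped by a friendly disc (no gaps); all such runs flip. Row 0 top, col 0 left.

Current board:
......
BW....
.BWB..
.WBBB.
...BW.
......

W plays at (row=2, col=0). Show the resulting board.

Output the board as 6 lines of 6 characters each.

Answer: ......
BW....
WWWB..
.WBBB.
...BW.
......

Derivation:
Place W at (2,0); scan 8 dirs for brackets.
Dir NW: edge -> no flip
Dir N: opp run (1,0), next='.' -> no flip
Dir NE: first cell 'W' (not opp) -> no flip
Dir W: edge -> no flip
Dir E: opp run (2,1) capped by W -> flip
Dir SW: edge -> no flip
Dir S: first cell '.' (not opp) -> no flip
Dir SE: first cell 'W' (not opp) -> no flip
All flips: (2,1)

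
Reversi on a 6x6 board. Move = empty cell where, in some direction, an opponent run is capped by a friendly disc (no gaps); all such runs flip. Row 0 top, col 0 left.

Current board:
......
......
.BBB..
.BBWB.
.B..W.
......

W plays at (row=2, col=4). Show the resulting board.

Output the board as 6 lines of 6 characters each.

Place W at (2,4); scan 8 dirs for brackets.
Dir NW: first cell '.' (not opp) -> no flip
Dir N: first cell '.' (not opp) -> no flip
Dir NE: first cell '.' (not opp) -> no flip
Dir W: opp run (2,3) (2,2) (2,1), next='.' -> no flip
Dir E: first cell '.' (not opp) -> no flip
Dir SW: first cell 'W' (not opp) -> no flip
Dir S: opp run (3,4) capped by W -> flip
Dir SE: first cell '.' (not opp) -> no flip
All flips: (3,4)

Answer: ......
......
.BBBW.
.BBWW.
.B..W.
......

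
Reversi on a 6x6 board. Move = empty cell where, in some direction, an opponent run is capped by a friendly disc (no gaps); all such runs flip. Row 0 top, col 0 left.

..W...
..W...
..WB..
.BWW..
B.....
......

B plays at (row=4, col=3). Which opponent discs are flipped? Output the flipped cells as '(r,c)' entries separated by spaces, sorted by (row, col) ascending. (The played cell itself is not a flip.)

Answer: (3,3)

Derivation:
Dir NW: opp run (3,2), next='.' -> no flip
Dir N: opp run (3,3) capped by B -> flip
Dir NE: first cell '.' (not opp) -> no flip
Dir W: first cell '.' (not opp) -> no flip
Dir E: first cell '.' (not opp) -> no flip
Dir SW: first cell '.' (not opp) -> no flip
Dir S: first cell '.' (not opp) -> no flip
Dir SE: first cell '.' (not opp) -> no flip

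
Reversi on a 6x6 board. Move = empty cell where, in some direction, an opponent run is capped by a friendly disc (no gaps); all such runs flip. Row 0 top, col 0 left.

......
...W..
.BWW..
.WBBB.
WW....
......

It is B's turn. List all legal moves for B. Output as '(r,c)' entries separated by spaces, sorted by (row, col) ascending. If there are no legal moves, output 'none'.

(0,2): no bracket -> illegal
(0,3): flips 2 -> legal
(0,4): no bracket -> illegal
(1,1): flips 1 -> legal
(1,2): flips 2 -> legal
(1,4): flips 1 -> legal
(2,0): no bracket -> illegal
(2,4): flips 2 -> legal
(3,0): flips 1 -> legal
(4,2): no bracket -> illegal
(5,0): flips 1 -> legal
(5,1): flips 2 -> legal
(5,2): no bracket -> illegal

Answer: (0,3) (1,1) (1,2) (1,4) (2,4) (3,0) (5,0) (5,1)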